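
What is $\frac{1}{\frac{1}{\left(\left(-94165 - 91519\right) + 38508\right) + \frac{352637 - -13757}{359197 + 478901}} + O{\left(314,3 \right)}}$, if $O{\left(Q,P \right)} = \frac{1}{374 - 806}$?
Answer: $- \frac{26643069688464}{61854801595} \approx -430.74$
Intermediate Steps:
$O{\left(Q,P \right)} = - \frac{1}{432}$ ($O{\left(Q,P \right)} = \frac{1}{-432} = - \frac{1}{432}$)
$\frac{1}{\frac{1}{\left(\left(-94165 - 91519\right) + 38508\right) + \frac{352637 - -13757}{359197 + 478901}} + O{\left(314,3 \right)}} = \frac{1}{\frac{1}{\left(\left(-94165 - 91519\right) + 38508\right) + \frac{352637 - -13757}{359197 + 478901}} - \frac{1}{432}} = \frac{1}{\frac{1}{\left(-185684 + 38508\right) + \frac{352637 + \left(-160757 + 174514\right)}{838098}} - \frac{1}{432}} = \frac{1}{\frac{1}{-147176 + \left(352637 + 13757\right) \frac{1}{838098}} - \frac{1}{432}} = \frac{1}{\frac{1}{-147176 + 366394 \cdot \frac{1}{838098}} - \frac{1}{432}} = \frac{1}{\frac{1}{-147176 + \frac{183197}{419049}} - \frac{1}{432}} = \frac{1}{\frac{1}{- \frac{61673772427}{419049}} - \frac{1}{432}} = \frac{1}{- \frac{419049}{61673772427} - \frac{1}{432}} = \frac{1}{- \frac{61854801595}{26643069688464}} = - \frac{26643069688464}{61854801595}$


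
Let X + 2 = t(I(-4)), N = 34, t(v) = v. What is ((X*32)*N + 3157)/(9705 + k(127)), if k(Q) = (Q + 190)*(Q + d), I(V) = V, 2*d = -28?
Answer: -3371/45526 ≈ -0.074046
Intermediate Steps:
d = -14 (d = (½)*(-28) = -14)
X = -6 (X = -2 - 4 = -6)
k(Q) = (-14 + Q)*(190 + Q) (k(Q) = (Q + 190)*(Q - 14) = (190 + Q)*(-14 + Q) = (-14 + Q)*(190 + Q))
((X*32)*N + 3157)/(9705 + k(127)) = (-6*32*34 + 3157)/(9705 + (-2660 + 127² + 176*127)) = (-192*34 + 3157)/(9705 + (-2660 + 16129 + 22352)) = (-6528 + 3157)/(9705 + 35821) = -3371/45526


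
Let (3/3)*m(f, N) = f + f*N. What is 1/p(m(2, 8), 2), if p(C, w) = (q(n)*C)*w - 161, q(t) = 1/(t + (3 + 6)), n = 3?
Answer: -1/158 ≈ -0.0063291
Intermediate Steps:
q(t) = 1/(9 + t) (q(t) = 1/(t + 9) = 1/(9 + t))
m(f, N) = f + N*f (m(f, N) = f + f*N = f + N*f)
p(C, w) = -161 + C*w/12 (p(C, w) = (C/(9 + 3))*w - 161 = (C/12)*w - 161 = C*w/12 - 161 = -161 + C*w/12)
1/p(m(2, 8), 2) = 1/(-161 + (1/12)*(2*(1 + 8))*2) = 1/(-161 + (1/12)*(2*9)*2) = 1/(-161 + (1/12)*18*2) = 1/(-161 + 3) = 1/(-158) = -1/158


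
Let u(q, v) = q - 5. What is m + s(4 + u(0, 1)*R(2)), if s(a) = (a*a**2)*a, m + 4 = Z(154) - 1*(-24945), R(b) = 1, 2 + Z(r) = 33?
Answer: 24973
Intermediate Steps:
Z(r) = 31 (Z(r) = -2 + 33 = 31)
u(q, v) = -5 + q
m = 24972 (m = -4 + (31 - 1*(-24945)) = -4 + (31 + 24945) = -4 + 24976 = 24972)
s(a) = a**4 (s(a) = a**3*a = a**4)
m + s(4 + u(0, 1)*R(2)) = 24972 + (4 + (-5 + 0)*1)**4 = 24972 + (4 - 5*1)**4 = 24972 + (4 - 5)**4 = 24972 + (-1)**4 = 24972 + 1 = 24973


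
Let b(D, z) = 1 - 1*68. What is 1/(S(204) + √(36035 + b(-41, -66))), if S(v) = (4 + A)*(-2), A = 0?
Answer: 1/4488 + √562/4488 ≈ 0.0055050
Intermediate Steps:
b(D, z) = -67 (b(D, z) = 1 - 68 = -67)
S(v) = -8 (S(v) = (4 + 0)*(-2) = 4*(-2) = -8)
1/(S(204) + √(36035 + b(-41, -66))) = 1/(-8 + √(36035 - 67)) = 1/(-8 + √35968) = 1/(-8 + 8*√562)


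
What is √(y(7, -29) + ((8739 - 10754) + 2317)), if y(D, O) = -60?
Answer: 11*√2 ≈ 15.556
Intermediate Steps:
√(y(7, -29) + ((8739 - 10754) + 2317)) = √(-60 + ((8739 - 10754) + 2317)) = √(-60 + (-2015 + 2317)) = √(-60 + 302) = √242 = 11*√2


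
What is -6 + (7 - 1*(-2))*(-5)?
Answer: -51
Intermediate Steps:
-6 + (7 - 1*(-2))*(-5) = -6 + (7 + 2)*(-5) = -6 + 9*(-5) = -6 - 45 = -51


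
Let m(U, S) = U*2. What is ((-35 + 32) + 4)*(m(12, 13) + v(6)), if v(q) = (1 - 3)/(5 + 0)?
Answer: 118/5 ≈ 23.600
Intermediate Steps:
m(U, S) = 2*U
v(q) = -⅖ (v(q) = -2/5 = -2*⅕ = -⅖)
((-35 + 32) + 4)*(m(12, 13) + v(6)) = ((-35 + 32) + 4)*(2*12 - ⅖) = (-3 + 4)*(24 - ⅖) = 1*(118/5) = 118/5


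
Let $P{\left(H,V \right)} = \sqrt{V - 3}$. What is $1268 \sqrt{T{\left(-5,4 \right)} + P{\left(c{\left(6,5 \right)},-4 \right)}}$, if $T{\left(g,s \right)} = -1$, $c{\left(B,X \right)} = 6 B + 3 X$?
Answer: $1268 \sqrt{-1 + i \sqrt{7}} \approx 1212.4 + 1754.3 i$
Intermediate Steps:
$c{\left(B,X \right)} = 3 X + 6 B$
$P{\left(H,V \right)} = \sqrt{-3 + V}$
$1268 \sqrt{T{\left(-5,4 \right)} + P{\left(c{\left(6,5 \right)},-4 \right)}} = 1268 \sqrt{-1 + \sqrt{-3 - 4}} = 1268 \sqrt{-1 + \sqrt{-7}} = 1268 \sqrt{-1 + i \sqrt{7}}$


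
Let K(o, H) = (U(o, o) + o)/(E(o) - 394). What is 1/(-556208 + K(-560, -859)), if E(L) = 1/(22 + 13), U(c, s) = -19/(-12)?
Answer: -165468/92034390809 ≈ -1.7979e-6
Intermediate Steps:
U(c, s) = 19/12 (U(c, s) = -19*(-1/12) = 19/12)
E(L) = 1/35
K(o, H) = -665/165468 - 35*o/13789 (K(o, H) = (19/12 + o)/(1/35 - 394) = (19/12 + o)/(-13789/35) = (19/12 + o)*(-35/13789) = -665/165468 - 35*o/13789)
1/(-556208 + K(-560, -859)) = 1/(-556208 + (-665/165468 - 35/13789*(-560))) = 1/(-556208 + (-665/165468 + 19600/13789)) = 1/(-556208 + 234535/165468) = 1/(-92034390809/165468) = -165468/92034390809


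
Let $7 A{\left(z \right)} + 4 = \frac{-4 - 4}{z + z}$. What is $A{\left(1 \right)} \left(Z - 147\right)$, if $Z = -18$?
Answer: $\frac{1320}{7} \approx 188.57$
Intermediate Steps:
$A{\left(z \right)} = - \frac{4}{7} - \frac{4}{7 z}$ ($A{\left(z \right)} = - \frac{4}{7} + \frac{\left(-4 - 4\right) \frac{1}{z + z}}{7} = - \frac{4}{7} + \frac{\left(-8\right) \frac{1}{2 z}}{7} = - \frac{4}{7} + \frac{\left(-4\right) \frac{1}{z}}{7} = - \frac{4}{7} - \frac{4}{7 z}$)
$A{\left(1 \right)} \left(Z - 147\right) = \frac{4 \left(-1 - 1\right)}{7 \cdot 1} \left(-18 - 147\right) = \frac{4}{7} \cdot 1 \left(-1 - 1\right) \left(-165\right) = \frac{4}{7} \cdot 1 \left(-2\right) \left(-165\right) = \left(- \frac{8}{7}\right) \left(-165\right) = \frac{1320}{7}$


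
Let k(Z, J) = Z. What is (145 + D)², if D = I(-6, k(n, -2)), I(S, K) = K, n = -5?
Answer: 19600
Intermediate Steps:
D = -5
(145 + D)² = (145 - 5)² = 140² = 19600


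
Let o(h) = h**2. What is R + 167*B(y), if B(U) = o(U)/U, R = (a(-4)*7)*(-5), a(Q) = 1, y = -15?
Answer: -2540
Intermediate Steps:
R = -35 (R = (1*7)*(-5) = 7*(-5) = -35)
B(U) = U (B(U) = U**2/U = U)
R + 167*B(y) = -35 + 167*(-15) = -35 - 2505 = -2540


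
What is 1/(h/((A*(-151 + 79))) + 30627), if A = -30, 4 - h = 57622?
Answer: 40/1224013 ≈ 3.2679e-5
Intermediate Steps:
h = -57618 (h = 4 - 1*57622 = 4 - 57622 = -57618)
1/(h/((A*(-151 + 79))) + 30627) = 1/(-57618*(-1/(30*(-151 + 79))) + 30627) = 1/(-57618/((-30*(-72))) + 30627) = 1/(-57618/2160 + 30627) = 1/(-57618*1/2160 + 30627) = 1/(-1067/40 + 30627) = 1/(1224013/40) = 40/1224013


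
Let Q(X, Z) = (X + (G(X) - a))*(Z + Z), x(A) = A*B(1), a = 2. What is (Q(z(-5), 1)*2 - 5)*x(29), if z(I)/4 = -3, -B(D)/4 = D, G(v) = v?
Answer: 12644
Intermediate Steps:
B(D) = -4*D
z(I) = -12 (z(I) = 4*(-3) = -12)
x(A) = -4*A (x(A) = A*(-4*1) = A*(-4) = -4*A)
Q(X, Z) = 2*Z*(-2 + 2*X) (Q(X, Z) = (X + (X - 1*2))*(Z + Z) = (X + (X - 2))*(2*Z) = (X + (-2 + X))*(2*Z) = (-2 + 2*X)*(2*Z) = 2*Z*(-2 + 2*X))
(Q(z(-5), 1)*2 - 5)*x(29) = ((4*1*(-1 - 12))*2 - 5)*(-4*29) = ((4*1*(-13))*2 - 5)*(-116) = (-52*2 - 5)*(-116) = (-104 - 5)*(-116) = -109*(-116) = 12644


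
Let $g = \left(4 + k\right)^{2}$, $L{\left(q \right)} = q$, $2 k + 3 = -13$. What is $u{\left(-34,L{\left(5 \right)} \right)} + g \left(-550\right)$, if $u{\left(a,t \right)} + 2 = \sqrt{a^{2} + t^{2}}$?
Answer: $-8802 + \sqrt{1181} \approx -8767.6$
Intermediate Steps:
$k = -8$ ($k = - \frac{3}{2} + \frac{1}{2} \left(-13\right) = - \frac{3}{2} - \frac{13}{2} = -8$)
$g = 16$ ($g = \left(4 - 8\right)^{2} = \left(-4\right)^{2} = 16$)
$u{\left(a,t \right)} = -2 + \sqrt{a^{2} + t^{2}}$
$u{\left(-34,L{\left(5 \right)} \right)} + g \left(-550\right) = \left(-2 + \sqrt{\left(-34\right)^{2} + 5^{2}}\right) + 16 \left(-550\right) = \left(-2 + \sqrt{1156 + 25}\right) - 8800 = \left(-2 + \sqrt{1181}\right) - 8800 = -8802 + \sqrt{1181}$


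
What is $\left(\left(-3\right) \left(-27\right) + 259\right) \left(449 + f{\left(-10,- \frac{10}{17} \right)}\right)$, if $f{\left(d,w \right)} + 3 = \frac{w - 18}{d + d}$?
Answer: $151956$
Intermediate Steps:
$f{\left(d,w \right)} = -3 + \frac{-18 + w}{2 d}$ ($f{\left(d,w \right)} = -3 + \frac{w - 18}{d + d} = -3 + \frac{-18 + w}{2 d}$)
$\left(\left(-3\right) \left(-27\right) + 259\right) \left(449 + f{\left(-10,- \frac{10}{17} \right)}\right) = \left(\left(-3\right) \left(-27\right) + 259\right) \left(449 + \frac{-18 - \frac{10}{17} - -60}{2 \left(-10\right)}\right) = \left(81 + 259\right) \left(449 + \frac{1}{2} \left(- \frac{1}{10}\right) \left(-18 - \frac{10}{17} + 60\right)\right) = 340 \left(449 + \frac{1}{2} \left(- \frac{1}{10}\right) \left(-18 - \frac{10}{17} + 60\right)\right) = 340 \left(449 + \frac{1}{2} \left(- \frac{1}{10}\right) \frac{704}{17}\right) = 340 \left(449 - \frac{176}{85}\right) = 340 \cdot \frac{37989}{85} = 151956$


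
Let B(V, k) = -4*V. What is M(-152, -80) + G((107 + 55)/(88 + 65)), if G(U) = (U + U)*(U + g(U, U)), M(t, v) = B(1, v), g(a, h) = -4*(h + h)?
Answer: -5692/289 ≈ -19.695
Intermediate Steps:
g(a, h) = -8*h
M(t, v) = -4 (M(t, v) = -4*1 = -4)
G(U) = -14*U**2 (G(U) = (U + U)*(U - 8*U) = (2*U)*(-7*U) = -14*U**2)
M(-152, -80) + G((107 + 55)/(88 + 65)) = -4 - 14*(107 + 55)**2/(88 + 65)**2 = -4 - 14*(162/153)**2 = -4 - 14*(162*(1/153))**2 = -4 - 14*(18/17)**2 = -4 - 14*324/289 = -4 - 4536/289 = -5692/289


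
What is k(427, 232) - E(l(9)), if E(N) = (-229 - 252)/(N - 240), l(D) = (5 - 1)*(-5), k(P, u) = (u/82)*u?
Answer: 536723/820 ≈ 654.54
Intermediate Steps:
k(P, u) = u²/82 (k(P, u) = (u*(1/82))*u = (u/82)*u = u²/82)
l(D) = -20 (l(D) = 4*(-5) = -20)
E(N) = -481/(-240 + N)
k(427, 232) - E(l(9)) = (1/82)*232² - (-481)/(-240 - 20) = (1/82)*53824 - (-481)/(-260) = 26912/41 - (-481)*(-1)/260 = 26912/41 - 1*37/20 = 26912/41 - 37/20 = 536723/820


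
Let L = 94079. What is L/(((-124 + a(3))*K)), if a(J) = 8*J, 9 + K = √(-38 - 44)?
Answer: 846711/16300 + 94079*I*√82/16300 ≈ 51.945 + 52.265*I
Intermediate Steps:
K = -9 + I*√82 (K = -9 + √(-38 - 44) = -9 + √(-82) = -9 + I*√82 ≈ -9.0 + 9.0554*I)
L/(((-124 + a(3))*K)) = 94079/(((-124 + 8*3)*(-9 + I*√82))) = 94079/(((-124 + 24)*(-9 + I*√82))) = 94079/((-100*(-9 + I*√82))) = 94079/(900 - 100*I*√82)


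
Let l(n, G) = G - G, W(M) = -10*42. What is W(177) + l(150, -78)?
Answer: -420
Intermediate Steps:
W(M) = -420
l(n, G) = 0
W(177) + l(150, -78) = -420 + 0 = -420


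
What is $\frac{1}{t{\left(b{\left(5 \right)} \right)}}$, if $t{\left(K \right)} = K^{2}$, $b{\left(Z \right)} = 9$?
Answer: $\frac{1}{81} \approx 0.012346$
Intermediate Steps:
$\frac{1}{t{\left(b{\left(5 \right)} \right)}} = \frac{1}{9^{2}} = \frac{1}{81}$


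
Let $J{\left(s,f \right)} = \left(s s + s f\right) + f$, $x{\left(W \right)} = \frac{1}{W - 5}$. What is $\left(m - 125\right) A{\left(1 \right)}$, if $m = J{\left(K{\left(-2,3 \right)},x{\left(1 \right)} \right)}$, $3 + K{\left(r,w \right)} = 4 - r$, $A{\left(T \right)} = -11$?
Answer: $1287$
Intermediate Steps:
$x{\left(W \right)} = \frac{1}{-5 + W}$
$K{\left(r,w \right)} = 1 - r$ ($K{\left(r,w \right)} = -3 - \left(-4 + r\right) = 1 - r$)
$J{\left(s,f \right)} = f + s^{2} + f s$ ($J{\left(s,f \right)} = \left(s^{2} + f s\right) + f = f + s^{2} + f s$)
$m = 8$ ($m = \frac{1}{-5 + 1} + \left(1 - -2\right)^{2} + \frac{1 - -2}{-5 + 1} = \frac{1}{-4} + \left(1 + 2\right)^{2} + \frac{1 + 2}{-4} = - \frac{1}{4} + 3^{2} - \frac{3}{4} = - \frac{1}{4} + 9 - \frac{3}{4} = 8$)
$\left(m - 125\right) A{\left(1 \right)} = \left(8 - 125\right) \left(-11\right) = \left(-117\right) \left(-11\right) = 1287$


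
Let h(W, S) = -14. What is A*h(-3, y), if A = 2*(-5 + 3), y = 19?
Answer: 56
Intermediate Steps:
A = -4 (A = 2*(-2) = -4)
A*h(-3, y) = -4*(-14) = 56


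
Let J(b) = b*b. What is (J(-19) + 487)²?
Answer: 719104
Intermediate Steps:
J(b) = b²
(J(-19) + 487)² = ((-19)² + 487)² = (361 + 487)² = 848² = 719104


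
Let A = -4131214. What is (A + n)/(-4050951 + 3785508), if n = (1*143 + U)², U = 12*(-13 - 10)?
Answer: 1371175/88481 ≈ 15.497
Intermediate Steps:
U = -276 (U = 12*(-23) = -276)
n = 17689 (n = (1*143 - 276)² = (143 - 276)² = (-133)² = 17689)
(A + n)/(-4050951 + 3785508) = (-4131214 + 17689)/(-4050951 + 3785508) = -4113525/(-265443) = -4113525*(-1/265443) = 1371175/88481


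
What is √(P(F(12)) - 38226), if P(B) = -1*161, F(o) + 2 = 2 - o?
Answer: I*√38387 ≈ 195.93*I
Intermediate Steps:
F(o) = -o (F(o) = -2 + (2 - o) = -o)
P(B) = -161
√(P(F(12)) - 38226) = √(-161 - 38226) = √(-38387) = I*√38387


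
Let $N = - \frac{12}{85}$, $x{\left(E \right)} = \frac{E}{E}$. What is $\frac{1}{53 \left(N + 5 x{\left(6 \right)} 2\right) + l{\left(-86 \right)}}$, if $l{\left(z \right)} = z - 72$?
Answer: $\frac{85}{30984} \approx 0.0027434$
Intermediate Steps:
$x{\left(E \right)} = 1$
$N = - \frac{12}{85}$ ($N = \left(-12\right) \frac{1}{85} = - \frac{12}{85} \approx -0.14118$)
$l{\left(z \right)} = -72 + z$ ($l{\left(z \right)} = z - 72 = -72 + z$)
$\frac{1}{53 \left(N + 5 x{\left(6 \right)} 2\right) + l{\left(-86 \right)}} = \frac{1}{53 \left(- \frac{12}{85} + 5 \cdot 1 \cdot 2\right) - 158} = \frac{1}{53 \left(- \frac{12}{85} + 5 \cdot 2\right) - 158} = \frac{1}{53 \left(- \frac{12}{85} + 10\right) - 158} = \frac{1}{53 \cdot \frac{838}{85} - 158} = \frac{1}{\frac{44414}{85} - 158} = \frac{1}{\frac{30984}{85}} = \frac{85}{30984}$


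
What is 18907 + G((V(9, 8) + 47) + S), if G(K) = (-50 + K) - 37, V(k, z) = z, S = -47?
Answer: 18828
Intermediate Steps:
G(K) = -87 + K
18907 + G((V(9, 8) + 47) + S) = 18907 + (-87 + ((8 + 47) - 47)) = 18907 + (-87 + (55 - 47)) = 18907 + (-87 + 8) = 18907 - 79 = 18828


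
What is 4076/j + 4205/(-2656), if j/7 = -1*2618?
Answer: -43943343/24336928 ≈ -1.8056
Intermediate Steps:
j = -18326 (j = 7*(-1*2618) = 7*(-2618) = -18326)
4076/j + 4205/(-2656) = 4076/(-18326) + 4205/(-2656) = 4076*(-1/18326) + 4205*(-1/2656) = -2038/9163 - 4205/2656 = -43943343/24336928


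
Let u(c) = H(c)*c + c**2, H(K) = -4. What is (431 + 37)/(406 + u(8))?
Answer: 78/73 ≈ 1.0685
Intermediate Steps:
u(c) = c**2 - 4*c (u(c) = -4*c + c**2 = c**2 - 4*c)
(431 + 37)/(406 + u(8)) = (431 + 37)/(406 + 8*(-4 + 8)) = 468/(406 + 8*4) = 468/(406 + 32) = 468/438 = 468*(1/438) = 78/73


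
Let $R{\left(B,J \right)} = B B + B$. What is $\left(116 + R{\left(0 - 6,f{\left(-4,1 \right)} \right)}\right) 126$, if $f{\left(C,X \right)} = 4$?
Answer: $18396$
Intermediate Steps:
$R{\left(B,J \right)} = B + B^{2}$ ($R{\left(B,J \right)} = B^{2} + B = B + B^{2}$)
$\left(116 + R{\left(0 - 6,f{\left(-4,1 \right)} \right)}\right) 126 = \left(116 + \left(0 - 6\right) \left(1 + \left(0 - 6\right)\right)\right) 126 = \left(116 - 6 \left(1 - 6\right)\right) 126 = \left(116 - -30\right) 126 = \left(116 + 30\right) 126 = 146 \cdot 126 = 18396$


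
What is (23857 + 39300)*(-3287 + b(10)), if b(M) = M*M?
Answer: -201281359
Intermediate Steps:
b(M) = M**2
(23857 + 39300)*(-3287 + b(10)) = (23857 + 39300)*(-3287 + 10**2) = 63157*(-3287 + 100) = 63157*(-3187) = -201281359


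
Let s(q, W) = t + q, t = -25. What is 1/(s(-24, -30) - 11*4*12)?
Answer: -1/577 ≈ -0.0017331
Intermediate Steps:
s(q, W) = -25 + q
1/(s(-24, -30) - 11*4*12) = 1/((-25 - 24) - 11*4*12) = 1/(-49 - 44*12) = 1/(-49 - 528) = 1/(-577) = -1/577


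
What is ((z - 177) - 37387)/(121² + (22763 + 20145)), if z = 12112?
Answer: -8484/19183 ≈ -0.44227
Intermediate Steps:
((z - 177) - 37387)/(121² + (22763 + 20145)) = ((12112 - 177) - 37387)/(121² + (22763 + 20145)) = (11935 - 37387)/(14641 + 42908) = -25452/57549 = -25452*1/57549 = -8484/19183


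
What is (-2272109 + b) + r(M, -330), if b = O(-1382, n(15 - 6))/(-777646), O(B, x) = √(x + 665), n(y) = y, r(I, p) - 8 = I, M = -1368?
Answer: -2273469 - √674/777646 ≈ -2.2735e+6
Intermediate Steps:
r(I, p) = 8 + I
O(B, x) = √(665 + x)
b = -√674/777646 (b = √(665 + (15 - 6))/(-777646) = √(665 + 9)*(-1/777646) = √674*(-1/777646) = -√674/777646 ≈ -3.3385e-5)
(-2272109 + b) + r(M, -330) = (-2272109 - √674/777646) + (8 - 1368) = (-2272109 - √674/777646) - 1360 = -2273469 - √674/777646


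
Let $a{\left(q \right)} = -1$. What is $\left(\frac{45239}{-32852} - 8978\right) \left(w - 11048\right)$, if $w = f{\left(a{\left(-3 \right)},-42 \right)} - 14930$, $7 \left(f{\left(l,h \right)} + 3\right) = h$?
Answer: $\frac{7665917993565}{32852} \approx 2.3335 \cdot 10^{8}$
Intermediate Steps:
$f{\left(l,h \right)} = -3 + \frac{h}{7}$
$w = -14939$ ($w = \left(-3 + \frac{1}{7} \left(-42\right)\right) - 14930 = \left(-3 - 6\right) - 14930 = -9 - 14930 = -14939$)
$\left(\frac{45239}{-32852} - 8978\right) \left(w - 11048\right) = \left(\frac{45239}{-32852} - 8978\right) \left(-14939 - 11048\right) = \left(45239 \left(- \frac{1}{32852}\right) - 8978\right) \left(-25987\right) = \left(- \frac{45239}{32852} - 8978\right) \left(-25987\right) = \left(- \frac{294990495}{32852}\right) \left(-25987\right) = \frac{7665917993565}{32852}$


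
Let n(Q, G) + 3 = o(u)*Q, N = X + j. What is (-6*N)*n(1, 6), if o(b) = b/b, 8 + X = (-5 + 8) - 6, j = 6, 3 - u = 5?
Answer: -60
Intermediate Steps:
u = -2 (u = 3 - 1*5 = 3 - 5 = -2)
X = -11 (X = -8 + ((-5 + 8) - 6) = -8 + (3 - 6) = -8 - 3 = -11)
o(b) = 1
N = -5 (N = -11 + 6 = -5)
n(Q, G) = -3 + Q (n(Q, G) = -3 + 1*Q = -3 + Q)
(-6*N)*n(1, 6) = (-6*(-5))*(-3 + 1) = 30*(-2) = -60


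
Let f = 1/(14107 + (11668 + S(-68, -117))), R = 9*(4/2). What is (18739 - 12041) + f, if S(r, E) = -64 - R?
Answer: 172091715/25693 ≈ 6698.0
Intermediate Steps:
R = 18 (R = 9*(4*(½)) = 9*2 = 18)
S(r, E) = -82 (S(r, E) = -64 - 1*18 = -64 - 18 = -82)
f = 1/25693 (f = 1/(14107 + (11668 - 82)) = 1/(14107 + 11586) = 1/25693 ≈ 3.8921e-5)
(18739 - 12041) + f = (18739 - 12041) + 1/25693 = 6698 + 1/25693 = 172091715/25693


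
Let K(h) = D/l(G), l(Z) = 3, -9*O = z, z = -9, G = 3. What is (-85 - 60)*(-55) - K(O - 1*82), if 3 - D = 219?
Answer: 8047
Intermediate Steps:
O = 1 (O = -1/9*(-9) = 1)
D = -216 (D = 3 - 1*219 = 3 - 219 = -216)
K(h) = -72 (K(h) = -216/3 = -216*1/3 = -72)
(-85 - 60)*(-55) - K(O - 1*82) = (-85 - 60)*(-55) - 1*(-72) = -145*(-55) + 72 = 7975 + 72 = 8047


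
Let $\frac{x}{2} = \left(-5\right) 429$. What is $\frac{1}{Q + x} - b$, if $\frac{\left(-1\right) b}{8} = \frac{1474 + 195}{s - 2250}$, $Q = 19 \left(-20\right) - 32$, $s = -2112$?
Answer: $- \frac{31392733}{10255062} \approx -3.0612$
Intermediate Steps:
$x = -4290$ ($x = 2 \left(\left(-5\right) 429\right) = 2 \left(-2145\right) = -4290$)
$Q = -412$ ($Q = -380 - 32 = -412$)
$b = \frac{6676}{2181}$ ($b = - 8 \frac{1474 + 195}{-2112 - 2250} = - 8 \frac{1669}{-4362} = - 8 \cdot 1669 \left(- \frac{1}{4362}\right) = \left(-8\right) \left(- \frac{1669}{4362}\right) = \frac{6676}{2181} \approx 3.061$)
$\frac{1}{Q + x} - b = \frac{1}{-412 - 4290} - \frac{6676}{2181} = \frac{1}{-4702} - \frac{6676}{2181} = - \frac{1}{4702} - \frac{6676}{2181} = - \frac{31392733}{10255062}$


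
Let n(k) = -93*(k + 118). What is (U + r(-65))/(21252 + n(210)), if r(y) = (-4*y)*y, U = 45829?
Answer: -9643/3084 ≈ -3.1268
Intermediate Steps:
r(y) = -4*y²
n(k) = -10974 - 93*k (n(k) = -93*(118 + k) = -10974 - 93*k)
(U + r(-65))/(21252 + n(210)) = (45829 - 4*(-65)²)/(21252 + (-10974 - 93*210)) = (45829 - 4*4225)/(21252 + (-10974 - 19530)) = (45829 - 16900)/(21252 - 30504) = 28929/(-9252) = 28929*(-1/9252) = -9643/3084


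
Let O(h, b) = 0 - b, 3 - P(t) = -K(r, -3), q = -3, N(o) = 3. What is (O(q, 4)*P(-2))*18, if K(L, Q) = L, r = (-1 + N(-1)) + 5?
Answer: -720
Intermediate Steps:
r = 7 (r = (-1 + 3) + 5 = 2 + 5 = 7)
P(t) = 10 (P(t) = 3 - (-1)*7 = 3 - 1*(-7) = 3 + 7 = 10)
O(h, b) = -b
(O(q, 4)*P(-2))*18 = (-1*4*10)*18 = -4*10*18 = -40*18 = -720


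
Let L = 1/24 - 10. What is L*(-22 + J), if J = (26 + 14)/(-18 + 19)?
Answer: -717/4 ≈ -179.25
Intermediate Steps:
L = -239/24 (L = 1/24 - 10 = -239/24 ≈ -9.9583)
J = 40 (J = 40/1 = 40*1 = 40)
L*(-22 + J) = -239*(-22 + 40)/24 = -239/24*18 = -717/4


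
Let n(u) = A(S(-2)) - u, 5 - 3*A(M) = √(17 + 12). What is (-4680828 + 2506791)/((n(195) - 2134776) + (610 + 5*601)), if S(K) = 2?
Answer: 41702788626993/40884041647940 - 6522111*√29/40884041647940 ≈ 1.0200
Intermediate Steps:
A(M) = 5/3 - √29/3 (A(M) = 5/3 - √(17 + 12)/3 = 5/3 - √29/3)
n(u) = 5/3 - u - √29/3 (n(u) = (5/3 - √29/3) - u = 5/3 - u - √29/3)
(-4680828 + 2506791)/((n(195) - 2134776) + (610 + 5*601)) = (-4680828 + 2506791)/(((5/3 - 1*195 - √29/3) - 2134776) + (610 + 5*601)) = -2174037/(((5/3 - 195 - √29/3) - 2134776) + (610 + 3005)) = -2174037/(((-580/3 - √29/3) - 2134776) + 3615) = -2174037/((-6404908/3 - √29/3) + 3615) = -2174037/(-6394063/3 - √29/3)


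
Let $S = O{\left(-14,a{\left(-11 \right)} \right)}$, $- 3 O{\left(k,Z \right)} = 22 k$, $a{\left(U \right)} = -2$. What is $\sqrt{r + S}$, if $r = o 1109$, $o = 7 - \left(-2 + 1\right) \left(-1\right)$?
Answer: $\frac{\sqrt{60810}}{3} \approx 82.199$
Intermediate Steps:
$o = 6$ ($o = 7 - \left(-1\right) \left(-1\right) = 7 - 1 = 6$)
$O{\left(k,Z \right)} = - \frac{22 k}{3}$
$S = \frac{308}{3}$ ($S = \left(- \frac{22}{3}\right) \left(-14\right) = \frac{308}{3} \approx 102.67$)
$r = 6654$ ($r = 6 \cdot 1109 = 6654$)
$\sqrt{r + S} = \sqrt{6654 + \frac{308}{3}} = \sqrt{\frac{20270}{3}} = \frac{\sqrt{60810}}{3}$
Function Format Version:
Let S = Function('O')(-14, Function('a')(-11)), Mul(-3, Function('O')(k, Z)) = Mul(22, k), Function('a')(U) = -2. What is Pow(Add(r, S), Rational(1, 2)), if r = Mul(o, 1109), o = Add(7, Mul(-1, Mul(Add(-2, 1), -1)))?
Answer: Mul(Rational(1, 3), Pow(60810, Rational(1, 2))) ≈ 82.199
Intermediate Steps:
o = 6 (o = Add(7, Mul(-1, Mul(-1, -1))) = Add(7, Mul(-1, 1)) = Add(7, -1) = 6)
Function('O')(k, Z) = Mul(Rational(-22, 3), k) (Function('O')(k, Z) = Mul(Rational(-1, 3), Mul(22, k)) = Mul(Rational(-22, 3), k))
S = Rational(308, 3) (S = Mul(Rational(-22, 3), -14) = Rational(308, 3) ≈ 102.67)
r = 6654 (r = Mul(6, 1109) = 6654)
Pow(Add(r, S), Rational(1, 2)) = Pow(Add(6654, Rational(308, 3)), Rational(1, 2)) = Pow(Rational(20270, 3), Rational(1, 2)) = Mul(Rational(1, 3), Pow(60810, Rational(1, 2)))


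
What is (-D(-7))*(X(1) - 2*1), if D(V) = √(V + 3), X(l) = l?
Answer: 2*I ≈ 2.0*I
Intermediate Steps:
D(V) = √(3 + V)
(-D(-7))*(X(1) - 2*1) = (-√(3 - 7))*(1 - 2*1) = (-√(-4))*(1 - 2) = -2*I*(-1) = 2*I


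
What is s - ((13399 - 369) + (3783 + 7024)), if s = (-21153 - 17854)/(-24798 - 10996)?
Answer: -853182571/35794 ≈ -23836.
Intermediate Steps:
s = 39007/35794 (s = -39007/(-35794) = -39007*(-1/35794) = 39007/35794 ≈ 1.0898)
s - ((13399 - 369) + (3783 + 7024)) = 39007/35794 - ((13399 - 369) + (3783 + 7024)) = 39007/35794 - (13030 + 10807) = 39007/35794 - 1*23837 = 39007/35794 - 23837 = -853182571/35794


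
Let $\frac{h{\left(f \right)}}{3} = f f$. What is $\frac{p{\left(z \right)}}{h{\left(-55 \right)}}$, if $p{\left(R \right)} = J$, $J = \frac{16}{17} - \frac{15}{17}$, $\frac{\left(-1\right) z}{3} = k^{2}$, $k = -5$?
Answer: $\frac{1}{154275} \approx 6.4819 \cdot 10^{-6}$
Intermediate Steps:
$h{\left(f \right)} = 3 f^{2}$ ($h{\left(f \right)} = 3 f f = 3 f^{2}$)
$z = -75$ ($z = - 3 \left(-5\right)^{2} = \left(-3\right) 25 = -75$)
$J = \frac{1}{17}$ ($J = 16 \cdot \frac{1}{17} - \frac{15}{17} = \frac{16}{17} - \frac{15}{17} = \frac{1}{17} \approx 0.058824$)
$p{\left(R \right)} = \frac{1}{17}$
$\frac{p{\left(z \right)}}{h{\left(-55 \right)}} = \frac{1}{17 \cdot 3 \left(-55\right)^{2}} = \frac{1}{17 \cdot 3 \cdot 3025} = \frac{1}{17 \cdot 9075} = \frac{1}{17} \cdot \frac{1}{9075} = \frac{1}{154275}$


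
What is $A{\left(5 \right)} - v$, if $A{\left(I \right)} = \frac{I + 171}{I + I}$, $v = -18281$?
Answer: $\frac{91493}{5} \approx 18299.0$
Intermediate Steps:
$A{\left(I \right)} = \frac{171 + I}{2 I}$
$A{\left(5 \right)} - v = \frac{171 + 5}{2 \cdot 5} - -18281 = \frac{1}{2} \cdot \frac{1}{5} \cdot 176 + 18281 = \frac{88}{5} + 18281 = \frac{91493}{5}$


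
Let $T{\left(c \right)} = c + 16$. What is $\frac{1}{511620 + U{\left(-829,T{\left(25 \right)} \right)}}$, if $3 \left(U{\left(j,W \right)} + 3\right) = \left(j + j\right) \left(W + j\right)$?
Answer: $\frac{3}{2841355} \approx 1.0558 \cdot 10^{-6}$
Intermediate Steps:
$T{\left(c \right)} = 16 + c$
$U{\left(j,W \right)} = -3 + \frac{2 j \left(W + j\right)}{3}$ ($U{\left(j,W \right)} = -3 + \frac{\left(j + j\right) \left(W + j\right)}{3} = -3 + \frac{2 j \left(W + j\right)}{3}$)
$\frac{1}{511620 + U{\left(-829,T{\left(25 \right)} \right)}} = \frac{1}{511620 + \left(-3 + \frac{2 \left(-829\right)^{2}}{3} + \frac{2}{3} \left(16 + 25\right) \left(-829\right)\right)} = \frac{1}{511620 + \left(-3 + \frac{2}{3} \cdot 687241 + \frac{2}{3} \cdot 41 \left(-829\right)\right)} = \frac{1}{511620 - - \frac{1306495}{3}} = \frac{1}{511620 + \frac{1306495}{3}} = \frac{1}{\frac{2841355}{3}} = \frac{3}{2841355}$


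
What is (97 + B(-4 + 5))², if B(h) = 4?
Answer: 10201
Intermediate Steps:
(97 + B(-4 + 5))² = (97 + 4)² = 101² = 10201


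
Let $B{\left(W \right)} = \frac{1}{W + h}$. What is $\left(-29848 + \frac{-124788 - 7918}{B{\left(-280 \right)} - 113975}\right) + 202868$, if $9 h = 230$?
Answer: $\frac{45159001258920}{261002759} \approx 1.7302 \cdot 10^{5}$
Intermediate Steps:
$h = \frac{230}{9}$ ($h = \frac{1}{9} \cdot 230 = \frac{230}{9} \approx 25.556$)
$B{\left(W \right)} = \frac{1}{\frac{230}{9} + W}$ ($B{\left(W \right)} = \frac{1}{W + \frac{230}{9}} = \frac{1}{\frac{230}{9} + W}$)
$\left(-29848 + \frac{-124788 - 7918}{B{\left(-280 \right)} - 113975}\right) + 202868 = \left(-29848 + \frac{-124788 - 7918}{\frac{9}{230 + 9 \left(-280\right)} - 113975}\right) + 202868 = \left(-29848 - \frac{132706}{\frac{9}{230 - 2520} - 113975}\right) + 202868 = \left(-29848 - \frac{132706}{\frac{9}{-2290} - 113975}\right) + 202868 = \left(-29848 - \frac{132706}{9 \left(- \frac{1}{2290}\right) - 113975}\right) + 202868 = \left(-29848 - \frac{132706}{- \frac{9}{2290} - 113975}\right) + 202868 = \left(-29848 - \frac{132706}{- \frac{261002759}{2290}}\right) + 202868 = \left(-29848 - - \frac{303896740}{261002759}\right) + 202868 = \left(-29848 + \frac{303896740}{261002759}\right) + 202868 = - \frac{7790106453892}{261002759} + 202868 = \frac{45159001258920}{261002759}$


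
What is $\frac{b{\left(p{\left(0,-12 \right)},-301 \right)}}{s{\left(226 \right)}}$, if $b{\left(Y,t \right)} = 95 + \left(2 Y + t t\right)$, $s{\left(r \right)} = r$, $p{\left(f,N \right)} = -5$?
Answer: $\frac{45343}{113} \approx 401.27$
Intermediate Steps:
$b{\left(Y,t \right)} = 95 + t^{2} + 2 Y$ ($b{\left(Y,t \right)} = 95 + \left(2 Y + t^{2}\right) = 95 + \left(t^{2} + 2 Y\right) = 95 + t^{2} + 2 Y$)
$\frac{b{\left(p{\left(0,-12 \right)},-301 \right)}}{s{\left(226 \right)}} = \frac{95 + \left(-301\right)^{2} + 2 \left(-5\right)}{226} = \left(95 + 90601 - 10\right) \frac{1}{226} = 90686 \cdot \frac{1}{226} = \frac{45343}{113}$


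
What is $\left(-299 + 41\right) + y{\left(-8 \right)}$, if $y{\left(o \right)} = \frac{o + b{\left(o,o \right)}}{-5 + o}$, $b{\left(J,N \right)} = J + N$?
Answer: $- \frac{3330}{13} \approx -256.15$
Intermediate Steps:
$y{\left(o \right)} = \frac{3 o}{-5 + o}$ ($y{\left(o \right)} = \frac{o + \left(o + o\right)}{-5 + o} = \frac{o + 2 o}{-5 + o} = \frac{3 o}{-5 + o}$)
$\left(-299 + 41\right) + y{\left(-8 \right)} = \left(-299 + 41\right) + 3 \left(-8\right) \frac{1}{-5 - 8} = -258 + 3 \left(-8\right) \frac{1}{-13} = -258 + 3 \left(-8\right) \left(- \frac{1}{13}\right) = -258 + \frac{24}{13} = - \frac{3330}{13}$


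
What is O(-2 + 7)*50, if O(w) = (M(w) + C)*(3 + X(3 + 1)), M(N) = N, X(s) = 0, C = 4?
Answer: 1350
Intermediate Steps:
O(w) = 12 + 3*w (O(w) = (w + 4)*(3 + 0) = (4 + w)*3 = 12 + 3*w)
O(-2 + 7)*50 = (12 + 3*(-2 + 7))*50 = (12 + 3*5)*50 = (12 + 15)*50 = 27*50 = 1350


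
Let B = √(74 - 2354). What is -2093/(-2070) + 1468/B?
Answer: 91/90 - 367*I*√570/285 ≈ 1.0111 - 30.744*I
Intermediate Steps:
B = 2*I*√570 (B = √(-2280) = 2*I*√570 ≈ 47.749*I)
-2093/(-2070) + 1468/B = -2093/(-2070) + 1468/((2*I*√570)) = -2093*(-1/2070) + 1468*(-I*√570/1140) = 91/90 - 367*I*√570/285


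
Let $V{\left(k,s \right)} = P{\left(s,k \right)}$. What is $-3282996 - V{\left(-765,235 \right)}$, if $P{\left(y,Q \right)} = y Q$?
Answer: $-3103221$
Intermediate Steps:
$P{\left(y,Q \right)} = Q y$
$V{\left(k,s \right)} = k s$
$-3282996 - V{\left(-765,235 \right)} = -3282996 - \left(-765\right) 235 = -3282996 - -179775 = -3282996 + 179775 = -3103221$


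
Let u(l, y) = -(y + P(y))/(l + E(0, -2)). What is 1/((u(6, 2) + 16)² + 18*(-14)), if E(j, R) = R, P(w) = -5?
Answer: 16/457 ≈ 0.035011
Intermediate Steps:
u(l, y) = -(-5 + y)/(-2 + l) (u(l, y) = -(y - 5)/(l - 2) = -(-5 + y)/(-2 + l))
1/((u(6, 2) + 16)² + 18*(-14)) = 1/(((5 - 1*2)/(-2 + 6) + 16)² + 18*(-14)) = 1/(((5 - 2)/4 + 16)² - 252) = 1/(((¼)*3 + 16)² - 252) = 1/((¾ + 16)² - 252) = 1/((67/4)² - 252) = 1/(4489/16 - 252) = 1/(457/16) = 16/457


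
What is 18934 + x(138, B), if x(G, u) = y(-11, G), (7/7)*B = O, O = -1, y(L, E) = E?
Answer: 19072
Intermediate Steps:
B = -1
x(G, u) = G
18934 + x(138, B) = 18934 + 138 = 19072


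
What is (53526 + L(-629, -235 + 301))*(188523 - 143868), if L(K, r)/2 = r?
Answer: 2396097990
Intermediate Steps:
L(K, r) = 2*r
(53526 + L(-629, -235 + 301))*(188523 - 143868) = (53526 + 2*(-235 + 301))*(188523 - 143868) = (53526 + 2*66)*44655 = (53526 + 132)*44655 = 53658*44655 = 2396097990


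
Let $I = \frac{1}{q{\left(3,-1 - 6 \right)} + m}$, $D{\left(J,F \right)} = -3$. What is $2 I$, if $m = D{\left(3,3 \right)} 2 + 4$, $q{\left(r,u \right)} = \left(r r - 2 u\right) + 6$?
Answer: $\frac{2}{27} \approx 0.074074$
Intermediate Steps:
$q{\left(r,u \right)} = 6 + r^{2} - 2 u$ ($q{\left(r,u \right)} = \left(r^{2} - 2 u\right) + 6 = 6 + r^{2} - 2 u$)
$m = -2$ ($m = \left(-3\right) 2 + 4 = -6 + 4 = -2$)
$I = \frac{1}{27}$ ($I = \frac{1}{\left(6 + 3^{2} - 2 \left(-1 - 6\right)\right) - 2} = \frac{1}{\left(6 + 9 - 2 \left(-1 - 6\right)\right) - 2} = \frac{1}{\left(6 + 9 - -14\right) - 2} = \frac{1}{\left(6 + 9 + 14\right) - 2} = \frac{1}{29 - 2} = \frac{1}{27} \approx 0.037037$)
$2 I = 2 \cdot \frac{1}{27} = \frac{2}{27}$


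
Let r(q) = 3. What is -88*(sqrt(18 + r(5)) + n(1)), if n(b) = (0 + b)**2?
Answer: -88 - 88*sqrt(21) ≈ -491.27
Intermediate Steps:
n(b) = b**2
-88*(sqrt(18 + r(5)) + n(1)) = -88*(sqrt(18 + 3) + 1**2) = -88*(sqrt(21) + 1) = -88*(1 + sqrt(21)) = -88 - 88*sqrt(21)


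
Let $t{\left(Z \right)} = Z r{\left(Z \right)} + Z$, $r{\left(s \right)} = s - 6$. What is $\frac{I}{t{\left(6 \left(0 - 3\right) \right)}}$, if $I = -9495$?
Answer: $- \frac{1055}{46} \approx -22.935$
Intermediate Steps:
$r{\left(s \right)} = -6 + s$ ($r{\left(s \right)} = s - 6 = -6 + s$)
$t{\left(Z \right)} = Z + Z \left(-6 + Z\right)$ ($t{\left(Z \right)} = Z \left(-6 + Z\right) + Z = Z + Z \left(-6 + Z\right)$)
$\frac{I}{t{\left(6 \left(0 - 3\right) \right)}} = - \frac{9495}{6 \left(0 - 3\right) \left(-5 + 6 \left(0 - 3\right)\right)} = - \frac{9495}{6 \left(-3\right) \left(-5 + 6 \left(-3\right)\right)} = - \frac{9495}{\left(-18\right) \left(-5 - 18\right)} = - \frac{9495}{\left(-18\right) \left(-23\right)} = - \frac{9495}{414} = \left(-9495\right) \frac{1}{414} = - \frac{1055}{46}$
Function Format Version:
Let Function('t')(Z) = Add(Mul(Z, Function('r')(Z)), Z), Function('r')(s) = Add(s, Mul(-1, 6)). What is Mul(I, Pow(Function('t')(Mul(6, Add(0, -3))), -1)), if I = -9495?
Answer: Rational(-1055, 46) ≈ -22.935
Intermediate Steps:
Function('r')(s) = Add(-6, s) (Function('r')(s) = Add(s, -6) = Add(-6, s))
Function('t')(Z) = Add(Z, Mul(Z, Add(-6, Z))) (Function('t')(Z) = Add(Mul(Z, Add(-6, Z)), Z) = Add(Z, Mul(Z, Add(-6, Z))))
Mul(I, Pow(Function('t')(Mul(6, Add(0, -3))), -1)) = Mul(-9495, Pow(Mul(Mul(6, Add(0, -3)), Add(-5, Mul(6, Add(0, -3)))), -1)) = Mul(-9495, Pow(Mul(Mul(6, -3), Add(-5, Mul(6, -3))), -1)) = Mul(-9495, Pow(Mul(-18, Add(-5, -18)), -1)) = Mul(-9495, Pow(Mul(-18, -23), -1)) = Mul(-9495, Pow(414, -1)) = Mul(-9495, Rational(1, 414)) = Rational(-1055, 46)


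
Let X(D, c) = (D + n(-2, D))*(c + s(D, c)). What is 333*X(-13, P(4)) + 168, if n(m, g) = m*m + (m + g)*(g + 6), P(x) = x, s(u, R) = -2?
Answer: 64104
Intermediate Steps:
n(m, g) = m² + (6 + g)*(g + m) (n(m, g) = m² + (g + m)*(6 + g) = m² + (6 + g)*(g + m))
X(D, c) = (-2 + c)*(-8 + D² + 5*D) (X(D, c) = (D + (D² + (-2)² + 6*D + 6*(-2) + D*(-2)))*(c - 2) = (D + (D² + 4 + 6*D - 12 - 2*D))*(-2 + c) = (D + (-8 + D² + 4*D))*(-2 + c) = (-8 + D² + 5*D)*(-2 + c) = (-2 + c)*(-8 + D² + 5*D))
333*X(-13, P(4)) + 168 = 333*(16 - 10*(-13) - 2*(-13)² - 13*4 + 4*(-8 + (-13)² + 4*(-13))) + 168 = 333*(16 + 130 - 2*169 - 52 + 4*(-8 + 169 - 52)) + 168 = 333*(16 + 130 - 338 - 52 + 4*109) + 168 = 333*(16 + 130 - 338 - 52 + 436) + 168 = 333*192 + 168 = 63936 + 168 = 64104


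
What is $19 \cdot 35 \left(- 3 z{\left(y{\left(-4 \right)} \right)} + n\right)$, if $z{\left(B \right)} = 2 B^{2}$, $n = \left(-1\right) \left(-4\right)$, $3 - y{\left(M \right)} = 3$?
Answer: $2660$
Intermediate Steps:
$y{\left(M \right)} = 0$ ($y{\left(M \right)} = 3 - 3 = 0$)
$n = 4$
$19 \cdot 35 \left(- 3 z{\left(y{\left(-4 \right)} \right)} + n\right) = 19 \cdot 35 \left(- 3 \cdot 2 \cdot 0^{2} + 4\right) = 665 \left(- 3 \cdot 2 \cdot 0 + 4\right) = 665 \left(\left(-3\right) 0 + 4\right) = 665 \left(0 + 4\right) = 665 \cdot 4 = 2660$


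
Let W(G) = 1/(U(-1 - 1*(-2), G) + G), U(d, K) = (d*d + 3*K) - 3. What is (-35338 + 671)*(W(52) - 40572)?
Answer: 289740927277/206 ≈ 1.4065e+9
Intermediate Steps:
U(d, K) = -3 + d**2 + 3*K (U(d, K) = (d**2 + 3*K) - 3 = -3 + d**2 + 3*K)
W(G) = 1/(-2 + 4*G) (W(G) = 1/((-3 + (-1 - 1*(-2))**2 + 3*G) + G) = 1/((-3 + (-1 + 2)**2 + 3*G) + G) = 1/((-3 + 1**2 + 3*G) + G) = 1/((-3 + 1 + 3*G) + G) = 1/((-2 + 3*G) + G) = 1/(-2 + 4*G))
(-35338 + 671)*(W(52) - 40572) = (-35338 + 671)*(1/(2*(-1 + 2*52)) - 40572) = -34667*(1/(2*(-1 + 104)) - 40572) = -34667*((1/2)/103 - 40572) = -34667*((1/2)*(1/103) - 40572) = -34667*(1/206 - 40572) = -34667*(-8357831/206) = 289740927277/206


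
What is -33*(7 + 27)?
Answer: -1122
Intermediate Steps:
-33*(7 + 27) = -33*34 = -1122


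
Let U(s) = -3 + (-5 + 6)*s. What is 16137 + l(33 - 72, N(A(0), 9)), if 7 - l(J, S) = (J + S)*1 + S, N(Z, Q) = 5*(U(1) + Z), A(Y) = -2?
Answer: 16223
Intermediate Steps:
U(s) = -3 + s (U(s) = -3 + 1*s = -3 + s)
N(Z, Q) = -10 + 5*Z (N(Z, Q) = 5*((-3 + 1) + Z) = 5*(-2 + Z) = -10 + 5*Z)
l(J, S) = 7 - J - 2*S (l(J, S) = 7 - ((J + S)*1 + S) = 7 - ((J + S) + S) = 7 - (J + 2*S) = 7 + (-J - 2*S) = 7 - J - 2*S)
16137 + l(33 - 72, N(A(0), 9)) = 16137 + (7 - (33 - 72) - 2*(-10 + 5*(-2))) = 16137 + (7 - 1*(-39) - 2*(-10 - 10)) = 16137 + (7 + 39 - 2*(-20)) = 16137 + (7 + 39 + 40) = 16137 + 86 = 16223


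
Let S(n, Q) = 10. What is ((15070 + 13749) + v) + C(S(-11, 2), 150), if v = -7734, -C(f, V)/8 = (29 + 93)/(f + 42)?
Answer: 273861/13 ≈ 21066.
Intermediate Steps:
C(f, V) = -976/(42 + f) (C(f, V) = -8*(29 + 93)/(f + 42) = -976/(42 + f))
((15070 + 13749) + v) + C(S(-11, 2), 150) = ((15070 + 13749) - 7734) - 976/(42 + 10) = (28819 - 7734) - 976/52 = 21085 - 976*1/52 = 21085 - 244/13 = 273861/13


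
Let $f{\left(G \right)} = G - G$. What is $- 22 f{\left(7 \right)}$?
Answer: $0$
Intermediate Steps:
$f{\left(G \right)} = 0$
$- 22 f{\left(7 \right)} = \left(-22\right) 0 = 0$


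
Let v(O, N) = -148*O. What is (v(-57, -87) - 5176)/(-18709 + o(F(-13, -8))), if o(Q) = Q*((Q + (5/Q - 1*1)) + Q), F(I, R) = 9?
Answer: -3260/18551 ≈ -0.17573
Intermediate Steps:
o(Q) = Q*(-1 + 2*Q + 5/Q) (o(Q) = Q*((Q + (5/Q - 1)) + Q) = Q*((Q + (-1 + 5/Q)) + Q) = Q*((-1 + Q + 5/Q) + Q) = Q*(-1 + 2*Q + 5/Q))
(v(-57, -87) - 5176)/(-18709 + o(F(-13, -8))) = (-148*(-57) - 5176)/(-18709 + (5 - 1*9 + 2*9**2)) = (8436 - 5176)/(-18709 + (5 - 9 + 2*81)) = 3260/(-18709 + (5 - 9 + 162)) = 3260/(-18709 + 158) = 3260/(-18551) = 3260*(-1/18551) = -3260/18551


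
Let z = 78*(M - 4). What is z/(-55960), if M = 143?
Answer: -5421/27980 ≈ -0.19375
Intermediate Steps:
z = 10842 (z = 78*(143 - 4) = 78*139 = 10842)
z/(-55960) = 10842/(-55960) = 10842*(-1/55960) = -5421/27980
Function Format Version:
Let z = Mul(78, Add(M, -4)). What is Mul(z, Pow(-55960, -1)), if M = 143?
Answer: Rational(-5421, 27980) ≈ -0.19375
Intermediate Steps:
z = 10842 (z = Mul(78, Add(143, -4)) = Mul(78, 139) = 10842)
Mul(z, Pow(-55960, -1)) = Mul(10842, Pow(-55960, -1)) = Mul(10842, Rational(-1, 55960)) = Rational(-5421, 27980)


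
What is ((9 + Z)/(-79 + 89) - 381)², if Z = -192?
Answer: 15944049/100 ≈ 1.5944e+5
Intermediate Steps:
((9 + Z)/(-79 + 89) - 381)² = ((9 - 192)/(-79 + 89) - 381)² = (-183/10 - 381)² = (-3993/10)² = 15944049/100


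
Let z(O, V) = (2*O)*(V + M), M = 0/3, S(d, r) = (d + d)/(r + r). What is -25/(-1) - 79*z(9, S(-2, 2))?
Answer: 1447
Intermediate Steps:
S(d, r) = d/r (S(d, r) = (2*d)/((2*r)) = (2*d)*(1/(2*r)) = d/r)
M = 0 (M = 0*(⅓) = 0)
z(O, V) = 2*O*V (z(O, V) = (2*O)*(V + 0) = (2*O)*V = 2*O*V)
-25/(-1) - 79*z(9, S(-2, 2)) = -25/(-1) - 158*9*(-2/2) = -25*(-1) - 158*9*(-2*½) = -1*(-25) - 158*9*(-1) = 25 - 79*(-18) = 25 + 1422 = 1447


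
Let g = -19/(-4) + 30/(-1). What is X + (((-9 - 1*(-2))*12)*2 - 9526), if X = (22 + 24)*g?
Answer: -21711/2 ≈ -10856.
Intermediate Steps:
g = -101/4 (g = -19*(-1/4) + 30*(-1) = 19/4 - 30 = -101/4 ≈ -25.250)
X = -2323/2 (X = (22 + 24)*(-101/4) = 46*(-101/4) = -2323/2 ≈ -1161.5)
X + (((-9 - 1*(-2))*12)*2 - 9526) = -2323/2 + (((-9 - 1*(-2))*12)*2 - 9526) = -2323/2 + (((-9 + 2)*12)*2 - 9526) = -2323/2 + (-7*12*2 - 9526) = -2323/2 + (-84*2 - 9526) = -2323/2 + (-168 - 9526) = -2323/2 - 9694 = -21711/2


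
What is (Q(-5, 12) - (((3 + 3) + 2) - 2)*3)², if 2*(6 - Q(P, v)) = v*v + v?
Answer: 8100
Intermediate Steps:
Q(P, v) = 6 - v/2 - v²/2 (Q(P, v) = 6 - (v*v + v)/2 = 6 - (v² + v)/2 = 6 - (v + v²)/2 = 6 + (-v/2 - v²/2) = 6 - v/2 - v²/2)
(Q(-5, 12) - (((3 + 3) + 2) - 2)*3)² = ((6 - ½*12 - ½*12²) - (((3 + 3) + 2) - 2)*3)² = ((6 - 6 - ½*144) - ((6 + 2) - 2)*3)² = ((6 - 6 - 72) - (8 - 2)*3)² = (-72 - 6*3)² = (-72 - 1*18)² = (-72 - 18)² = (-90)² = 8100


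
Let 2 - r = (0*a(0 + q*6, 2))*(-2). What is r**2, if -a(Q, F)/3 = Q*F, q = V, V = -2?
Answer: 4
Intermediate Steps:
q = -2
a(Q, F) = -3*F*Q (a(Q, F) = -3*Q*F = -3*F*Q)
r = 2 (r = 2 - 0*(-3*2*(0 - 2*6))*(-2) = 2 - 0*(-3*2*(0 - 12))*(-2) = 2 - 0*(-3*2*(-12))*(-2) = 2 - 0*72*(-2) = 2 - 0*(-2) = 2 - 1*0 = 2 + 0 = 2)
r**2 = 2**2 = 4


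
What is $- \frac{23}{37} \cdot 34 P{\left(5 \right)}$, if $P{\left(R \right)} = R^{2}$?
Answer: $- \frac{19550}{37} \approx -528.38$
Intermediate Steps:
$- \frac{23}{37} \cdot 34 P{\left(5 \right)} = - \frac{23}{37} \cdot 34 \cdot 5^{2} = \left(-23\right) \frac{1}{37} \cdot 34 \cdot 25 = \left(- \frac{23}{37}\right) 34 \cdot 25 = \left(- \frac{782}{37}\right) 25 = - \frac{19550}{37}$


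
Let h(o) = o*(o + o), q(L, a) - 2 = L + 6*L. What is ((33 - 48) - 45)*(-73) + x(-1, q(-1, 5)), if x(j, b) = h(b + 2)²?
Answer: 4704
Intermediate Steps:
q(L, a) = 2 + 7*L (q(L, a) = 2 + (L + 6*L) = 2 + 7*L)
h(o) = 2*o² (h(o) = o*(2*o) = 2*o²)
x(j, b) = 4*(2 + b)⁴ (x(j, b) = (2*(b + 2)²)² = (2*(2 + b)²)² = 4*(2 + b)⁴)
((33 - 48) - 45)*(-73) + x(-1, q(-1, 5)) = ((33 - 48) - 45)*(-73) + 4*(2 + (2 + 7*(-1)))⁴ = (-15 - 45)*(-73) + 4*(2 + (2 - 7))⁴ = -60*(-73) + 4*(2 - 5)⁴ = 4380 + 4*(-3)⁴ = 4380 + 4*81 = 4380 + 324 = 4704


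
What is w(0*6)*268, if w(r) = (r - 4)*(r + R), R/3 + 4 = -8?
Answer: 38592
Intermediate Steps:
R = -36 (R = -12 + 3*(-8) = -12 - 24 = -36)
w(r) = (-36 + r)*(-4 + r) (w(r) = (r - 4)*(r - 36) = (-4 + r)*(-36 + r) = (-36 + r)*(-4 + r))
w(0*6)*268 = (144 + (0*6)**2 - 0*6)*268 = (144 + 0**2 - 40*0)*268 = (144 + 0 + 0)*268 = 144*268 = 38592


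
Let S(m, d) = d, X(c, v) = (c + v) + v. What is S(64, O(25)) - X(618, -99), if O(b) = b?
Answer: -395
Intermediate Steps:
X(c, v) = c + 2*v
S(64, O(25)) - X(618, -99) = 25 - (618 + 2*(-99)) = 25 - (618 - 198) = 25 - 1*420 = 25 - 420 = -395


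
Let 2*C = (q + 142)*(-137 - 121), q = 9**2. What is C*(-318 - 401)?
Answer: 20683473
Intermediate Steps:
q = 81
C = -28767 (C = ((81 + 142)*(-137 - 121))/2 = (223*(-258))/2 = (1/2)*(-57534) = -28767)
C*(-318 - 401) = -28767*(-318 - 401) = -28767*(-719) = 20683473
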